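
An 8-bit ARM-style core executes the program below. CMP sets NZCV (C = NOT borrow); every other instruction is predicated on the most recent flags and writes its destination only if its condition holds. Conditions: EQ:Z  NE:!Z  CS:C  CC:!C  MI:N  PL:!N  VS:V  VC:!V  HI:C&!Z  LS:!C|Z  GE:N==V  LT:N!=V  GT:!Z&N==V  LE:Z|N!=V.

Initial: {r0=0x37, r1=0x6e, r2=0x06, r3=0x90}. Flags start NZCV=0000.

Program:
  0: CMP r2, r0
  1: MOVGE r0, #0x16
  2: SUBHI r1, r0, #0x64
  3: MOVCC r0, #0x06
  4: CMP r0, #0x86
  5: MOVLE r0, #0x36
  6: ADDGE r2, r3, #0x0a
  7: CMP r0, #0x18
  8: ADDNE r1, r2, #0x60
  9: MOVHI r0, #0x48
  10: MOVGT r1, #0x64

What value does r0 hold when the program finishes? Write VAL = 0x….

VAL = 0x06

0: ✓ CMP  NZCV=1000
1: · MOVGE
2: · SUBHI
3: ✓ MOVCC  r0←0x06
4: ✓ CMP  NZCV=1001
5: · MOVLE
6: ✓ ADDGE  r2←0x9a
7: ✓ CMP  NZCV=1000
8: ✓ ADDNE  r1←0xfa
9: · MOVHI
10: · MOVGT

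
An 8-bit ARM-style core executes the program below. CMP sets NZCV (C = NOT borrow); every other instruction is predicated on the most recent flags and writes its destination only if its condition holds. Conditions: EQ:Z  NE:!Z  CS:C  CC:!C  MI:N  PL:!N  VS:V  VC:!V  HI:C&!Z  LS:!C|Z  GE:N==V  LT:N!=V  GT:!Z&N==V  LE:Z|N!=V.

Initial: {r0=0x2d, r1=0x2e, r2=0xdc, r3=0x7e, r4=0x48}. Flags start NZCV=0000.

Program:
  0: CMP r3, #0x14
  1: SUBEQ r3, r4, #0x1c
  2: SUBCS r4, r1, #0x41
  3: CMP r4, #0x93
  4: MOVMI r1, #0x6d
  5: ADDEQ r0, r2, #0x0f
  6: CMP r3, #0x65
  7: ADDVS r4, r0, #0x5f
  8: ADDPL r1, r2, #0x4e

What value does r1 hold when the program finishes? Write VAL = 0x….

VAL = 0x2a

0: ✓ CMP  NZCV=0010
1: · SUBEQ
2: ✓ SUBCS  r4←0xed
3: ✓ CMP  NZCV=0010
4: · MOVMI
5: · ADDEQ
6: ✓ CMP  NZCV=0010
7: · ADDVS
8: ✓ ADDPL  r1←0x2a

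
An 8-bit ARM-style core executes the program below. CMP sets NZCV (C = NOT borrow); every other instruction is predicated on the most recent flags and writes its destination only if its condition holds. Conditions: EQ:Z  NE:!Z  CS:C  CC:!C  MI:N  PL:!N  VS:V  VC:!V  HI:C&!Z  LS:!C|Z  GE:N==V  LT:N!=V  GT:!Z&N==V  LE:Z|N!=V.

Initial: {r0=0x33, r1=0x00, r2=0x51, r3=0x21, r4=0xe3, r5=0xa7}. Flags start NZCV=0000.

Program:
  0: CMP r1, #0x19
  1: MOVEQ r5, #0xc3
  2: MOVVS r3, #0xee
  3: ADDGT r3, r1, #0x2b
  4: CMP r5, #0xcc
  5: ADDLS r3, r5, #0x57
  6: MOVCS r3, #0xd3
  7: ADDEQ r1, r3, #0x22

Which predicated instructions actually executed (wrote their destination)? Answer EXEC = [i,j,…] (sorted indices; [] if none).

EXEC = [5]

[0] flags=1000 → (cmp)
[1] flags=1000 EQ?F → skip
[2] flags=1000 VS?F → skip
[3] flags=1000 GT?F → skip
[4] flags=1000 → (cmp)
[5] flags=1000 LS?T → r3=0xfe
[6] flags=1000 CS?F → skip
[7] flags=1000 EQ?F → skip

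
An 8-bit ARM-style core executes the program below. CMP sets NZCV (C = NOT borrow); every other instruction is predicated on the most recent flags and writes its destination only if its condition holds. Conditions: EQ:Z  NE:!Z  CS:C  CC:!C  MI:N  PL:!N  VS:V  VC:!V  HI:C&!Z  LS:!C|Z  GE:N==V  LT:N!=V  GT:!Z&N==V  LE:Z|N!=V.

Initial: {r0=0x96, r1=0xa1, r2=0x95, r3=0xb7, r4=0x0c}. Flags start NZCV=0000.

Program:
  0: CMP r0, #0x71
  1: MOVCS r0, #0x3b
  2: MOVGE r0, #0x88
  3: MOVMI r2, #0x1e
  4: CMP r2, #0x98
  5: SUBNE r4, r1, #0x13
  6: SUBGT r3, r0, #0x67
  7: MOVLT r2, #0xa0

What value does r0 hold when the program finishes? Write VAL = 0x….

[0] flags=0011 → (cmp)
[1] flags=0011 CS?T → r0=0x3b
[2] flags=0011 GE?F → skip
[3] flags=0011 MI?F → skip
[4] flags=1000 → (cmp)
[5] flags=1000 NE?T → r4=0x8e
[6] flags=1000 GT?F → skip
[7] flags=1000 LT?T → r2=0xa0

VAL = 0x3b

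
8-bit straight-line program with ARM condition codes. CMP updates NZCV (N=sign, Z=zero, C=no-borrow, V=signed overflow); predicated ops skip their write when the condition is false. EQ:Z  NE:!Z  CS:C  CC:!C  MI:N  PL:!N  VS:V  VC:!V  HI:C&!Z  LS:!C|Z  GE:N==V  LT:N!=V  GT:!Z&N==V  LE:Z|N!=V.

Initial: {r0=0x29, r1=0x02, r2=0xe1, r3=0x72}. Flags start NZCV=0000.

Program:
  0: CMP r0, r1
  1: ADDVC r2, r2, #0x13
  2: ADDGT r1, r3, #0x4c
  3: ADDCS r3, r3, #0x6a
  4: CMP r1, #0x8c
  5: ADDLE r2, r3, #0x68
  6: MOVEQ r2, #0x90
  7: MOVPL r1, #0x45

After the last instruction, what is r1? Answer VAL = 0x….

VAL = 0x45

0: ✓ CMP  NZCV=0010
1: ✓ ADDVC  r2←0xf4
2: ✓ ADDGT  r1←0xbe
3: ✓ ADDCS  r3←0xdc
4: ✓ CMP  NZCV=0010
5: · ADDLE
6: · MOVEQ
7: ✓ MOVPL  r1←0x45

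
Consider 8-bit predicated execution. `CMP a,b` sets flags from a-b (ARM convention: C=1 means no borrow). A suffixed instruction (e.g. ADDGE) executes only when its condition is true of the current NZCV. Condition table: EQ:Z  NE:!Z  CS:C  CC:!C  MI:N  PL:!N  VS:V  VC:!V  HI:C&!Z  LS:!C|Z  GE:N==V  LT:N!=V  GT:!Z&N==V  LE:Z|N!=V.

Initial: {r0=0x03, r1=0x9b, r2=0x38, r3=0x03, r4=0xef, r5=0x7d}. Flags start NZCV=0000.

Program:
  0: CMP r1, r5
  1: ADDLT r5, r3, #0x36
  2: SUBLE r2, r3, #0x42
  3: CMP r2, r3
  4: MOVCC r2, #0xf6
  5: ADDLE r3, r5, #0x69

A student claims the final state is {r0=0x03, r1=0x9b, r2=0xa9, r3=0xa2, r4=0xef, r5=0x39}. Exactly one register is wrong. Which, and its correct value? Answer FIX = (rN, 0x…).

0: ✓ CMP  NZCV=0011
1: ✓ ADDLT  r5←0x39
2: ✓ SUBLE  r2←0xc1
3: ✓ CMP  NZCV=1010
4: · MOVCC
5: ✓ ADDLE  r3←0xa2

FIX = (r2, 0xc1)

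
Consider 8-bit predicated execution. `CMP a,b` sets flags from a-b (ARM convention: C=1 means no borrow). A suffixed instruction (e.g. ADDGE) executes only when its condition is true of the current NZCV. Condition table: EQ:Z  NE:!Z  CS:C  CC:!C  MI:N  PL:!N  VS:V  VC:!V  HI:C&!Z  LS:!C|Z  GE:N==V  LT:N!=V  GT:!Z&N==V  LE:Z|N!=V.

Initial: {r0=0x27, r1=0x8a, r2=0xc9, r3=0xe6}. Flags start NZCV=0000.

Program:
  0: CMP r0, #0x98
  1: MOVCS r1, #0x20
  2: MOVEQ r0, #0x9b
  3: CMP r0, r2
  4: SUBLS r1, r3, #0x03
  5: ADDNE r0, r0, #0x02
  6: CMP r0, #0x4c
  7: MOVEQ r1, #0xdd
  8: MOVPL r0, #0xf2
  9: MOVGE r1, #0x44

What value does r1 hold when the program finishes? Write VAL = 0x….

0: ✓ CMP  NZCV=1001
1: · MOVCS
2: · MOVEQ
3: ✓ CMP  NZCV=0000
4: ✓ SUBLS  r1←0xe3
5: ✓ ADDNE  r0←0x29
6: ✓ CMP  NZCV=1000
7: · MOVEQ
8: · MOVPL
9: · MOVGE

VAL = 0xe3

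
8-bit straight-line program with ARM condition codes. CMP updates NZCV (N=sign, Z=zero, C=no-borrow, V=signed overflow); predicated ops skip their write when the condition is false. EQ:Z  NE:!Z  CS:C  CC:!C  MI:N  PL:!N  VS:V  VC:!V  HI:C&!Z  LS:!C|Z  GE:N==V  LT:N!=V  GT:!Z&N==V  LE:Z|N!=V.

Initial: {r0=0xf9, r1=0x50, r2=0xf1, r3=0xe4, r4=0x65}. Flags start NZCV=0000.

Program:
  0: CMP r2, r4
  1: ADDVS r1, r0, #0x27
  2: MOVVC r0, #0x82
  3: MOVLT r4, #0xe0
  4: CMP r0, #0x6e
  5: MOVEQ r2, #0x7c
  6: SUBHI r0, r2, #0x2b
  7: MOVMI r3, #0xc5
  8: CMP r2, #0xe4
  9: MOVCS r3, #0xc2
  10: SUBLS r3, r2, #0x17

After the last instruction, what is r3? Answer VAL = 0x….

0: ✓ CMP  NZCV=1010
1: · ADDVS
2: ✓ MOVVC  r0←0x82
3: ✓ MOVLT  r4←0xe0
4: ✓ CMP  NZCV=0011
5: · MOVEQ
6: ✓ SUBHI  r0←0xc6
7: · MOVMI
8: ✓ CMP  NZCV=0010
9: ✓ MOVCS  r3←0xc2
10: · SUBLS

VAL = 0xc2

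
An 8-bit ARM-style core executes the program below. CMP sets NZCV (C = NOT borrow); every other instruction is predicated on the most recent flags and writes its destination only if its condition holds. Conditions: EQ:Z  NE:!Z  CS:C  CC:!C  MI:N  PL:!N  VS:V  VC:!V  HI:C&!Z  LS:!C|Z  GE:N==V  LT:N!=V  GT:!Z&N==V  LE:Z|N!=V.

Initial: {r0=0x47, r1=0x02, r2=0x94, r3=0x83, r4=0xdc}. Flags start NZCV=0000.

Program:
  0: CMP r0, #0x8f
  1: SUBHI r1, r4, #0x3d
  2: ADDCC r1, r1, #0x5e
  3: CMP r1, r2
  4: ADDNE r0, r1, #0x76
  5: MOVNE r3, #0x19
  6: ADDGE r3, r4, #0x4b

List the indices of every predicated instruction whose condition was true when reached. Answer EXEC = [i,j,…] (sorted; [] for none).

EXEC = [2,4,5,6]

0: ✓ CMP  NZCV=1001
1: · SUBHI
2: ✓ ADDCC  r1←0x60
3: ✓ CMP  NZCV=1001
4: ✓ ADDNE  r0←0xd6
5: ✓ MOVNE  r3←0x19
6: ✓ ADDGE  r3←0x27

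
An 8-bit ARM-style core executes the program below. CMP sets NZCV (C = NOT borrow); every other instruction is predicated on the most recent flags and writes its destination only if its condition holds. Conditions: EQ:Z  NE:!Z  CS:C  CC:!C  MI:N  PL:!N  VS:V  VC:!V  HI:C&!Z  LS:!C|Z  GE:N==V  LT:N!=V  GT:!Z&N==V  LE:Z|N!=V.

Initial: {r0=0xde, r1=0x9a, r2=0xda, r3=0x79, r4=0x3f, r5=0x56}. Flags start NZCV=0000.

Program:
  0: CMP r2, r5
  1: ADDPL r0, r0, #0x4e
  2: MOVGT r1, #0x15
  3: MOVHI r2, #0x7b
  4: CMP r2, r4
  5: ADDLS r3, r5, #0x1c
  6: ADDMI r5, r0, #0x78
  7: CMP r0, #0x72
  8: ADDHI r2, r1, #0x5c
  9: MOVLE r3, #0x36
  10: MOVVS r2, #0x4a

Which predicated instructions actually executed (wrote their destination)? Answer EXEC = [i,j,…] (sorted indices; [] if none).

EXEC = [3,8,9,10]

0: ✓ CMP  NZCV=1010
1: · ADDPL
2: · MOVGT
3: ✓ MOVHI  r2←0x7b
4: ✓ CMP  NZCV=0010
5: · ADDLS
6: · ADDMI
7: ✓ CMP  NZCV=0011
8: ✓ ADDHI  r2←0xf6
9: ✓ MOVLE  r3←0x36
10: ✓ MOVVS  r2←0x4a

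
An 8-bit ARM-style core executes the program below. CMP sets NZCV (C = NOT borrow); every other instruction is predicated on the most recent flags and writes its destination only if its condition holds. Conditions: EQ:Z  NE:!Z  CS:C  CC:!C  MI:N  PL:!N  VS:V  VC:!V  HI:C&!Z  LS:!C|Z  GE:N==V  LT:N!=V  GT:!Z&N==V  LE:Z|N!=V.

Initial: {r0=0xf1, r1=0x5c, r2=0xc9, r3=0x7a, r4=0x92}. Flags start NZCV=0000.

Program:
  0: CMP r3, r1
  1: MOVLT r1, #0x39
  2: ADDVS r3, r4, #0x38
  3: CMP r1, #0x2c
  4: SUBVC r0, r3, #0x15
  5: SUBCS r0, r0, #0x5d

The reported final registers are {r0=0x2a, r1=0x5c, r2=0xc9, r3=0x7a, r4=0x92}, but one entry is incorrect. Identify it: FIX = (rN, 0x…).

0: ✓ CMP  NZCV=0010
1: · MOVLT
2: · ADDVS
3: ✓ CMP  NZCV=0010
4: ✓ SUBVC  r0←0x65
5: ✓ SUBCS  r0←0x08

FIX = (r0, 0x08)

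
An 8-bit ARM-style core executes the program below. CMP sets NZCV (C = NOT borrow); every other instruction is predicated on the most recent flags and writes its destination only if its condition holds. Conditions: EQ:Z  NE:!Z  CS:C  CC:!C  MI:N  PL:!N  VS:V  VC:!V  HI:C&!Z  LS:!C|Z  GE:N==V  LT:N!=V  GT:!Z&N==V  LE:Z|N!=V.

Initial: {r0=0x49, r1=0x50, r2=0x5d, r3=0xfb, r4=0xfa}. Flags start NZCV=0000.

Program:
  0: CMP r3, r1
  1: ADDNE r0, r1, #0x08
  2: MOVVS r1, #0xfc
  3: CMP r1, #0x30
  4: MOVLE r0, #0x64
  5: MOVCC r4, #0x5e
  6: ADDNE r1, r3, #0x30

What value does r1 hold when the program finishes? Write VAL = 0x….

VAL = 0x2b

[0] flags=1010 → (cmp)
[1] flags=1010 NE?T → r0=0x58
[2] flags=1010 VS?F → skip
[3] flags=0010 → (cmp)
[4] flags=0010 LE?F → skip
[5] flags=0010 CC?F → skip
[6] flags=0010 NE?T → r1=0x2b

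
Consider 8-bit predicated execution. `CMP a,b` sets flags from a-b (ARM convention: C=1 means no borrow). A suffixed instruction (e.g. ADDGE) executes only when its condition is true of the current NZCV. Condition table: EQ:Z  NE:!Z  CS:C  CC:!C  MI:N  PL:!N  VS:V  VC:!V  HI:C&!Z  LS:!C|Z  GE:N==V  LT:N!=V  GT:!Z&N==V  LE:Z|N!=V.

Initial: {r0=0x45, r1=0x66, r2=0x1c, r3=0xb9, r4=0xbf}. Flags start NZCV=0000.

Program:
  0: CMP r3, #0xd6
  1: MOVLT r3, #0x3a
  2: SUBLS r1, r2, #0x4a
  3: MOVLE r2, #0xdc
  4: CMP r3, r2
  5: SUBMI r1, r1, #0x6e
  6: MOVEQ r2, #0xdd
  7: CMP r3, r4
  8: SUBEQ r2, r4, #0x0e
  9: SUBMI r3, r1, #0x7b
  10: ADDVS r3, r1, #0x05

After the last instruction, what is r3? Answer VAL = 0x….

[0] flags=1000 → (cmp)
[1] flags=1000 LT?T → r3=0x3a
[2] flags=1000 LS?T → r1=0xd2
[3] flags=1000 LE?T → r2=0xdc
[4] flags=0000 → (cmp)
[5] flags=0000 MI?F → skip
[6] flags=0000 EQ?F → skip
[7] flags=0000 → (cmp)
[8] flags=0000 EQ?F → skip
[9] flags=0000 MI?F → skip
[10] flags=0000 VS?F → skip

VAL = 0x3a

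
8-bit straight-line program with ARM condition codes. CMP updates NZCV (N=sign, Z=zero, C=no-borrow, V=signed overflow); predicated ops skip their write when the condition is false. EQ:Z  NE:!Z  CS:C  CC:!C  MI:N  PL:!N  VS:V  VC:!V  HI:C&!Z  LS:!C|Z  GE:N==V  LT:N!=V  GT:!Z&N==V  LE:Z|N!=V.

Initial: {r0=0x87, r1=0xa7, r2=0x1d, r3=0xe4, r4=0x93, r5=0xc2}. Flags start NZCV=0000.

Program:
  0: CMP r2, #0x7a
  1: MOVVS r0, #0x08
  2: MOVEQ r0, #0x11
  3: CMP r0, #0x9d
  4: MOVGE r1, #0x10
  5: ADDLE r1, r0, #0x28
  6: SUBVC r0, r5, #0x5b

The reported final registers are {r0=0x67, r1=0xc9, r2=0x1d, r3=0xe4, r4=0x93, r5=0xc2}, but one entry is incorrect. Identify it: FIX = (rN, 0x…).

[0] flags=1000 → (cmp)
[1] flags=1000 VS?F → skip
[2] flags=1000 EQ?F → skip
[3] flags=1000 → (cmp)
[4] flags=1000 GE?F → skip
[5] flags=1000 LE?T → r1=0xaf
[6] flags=1000 VC?T → r0=0x67

FIX = (r1, 0xaf)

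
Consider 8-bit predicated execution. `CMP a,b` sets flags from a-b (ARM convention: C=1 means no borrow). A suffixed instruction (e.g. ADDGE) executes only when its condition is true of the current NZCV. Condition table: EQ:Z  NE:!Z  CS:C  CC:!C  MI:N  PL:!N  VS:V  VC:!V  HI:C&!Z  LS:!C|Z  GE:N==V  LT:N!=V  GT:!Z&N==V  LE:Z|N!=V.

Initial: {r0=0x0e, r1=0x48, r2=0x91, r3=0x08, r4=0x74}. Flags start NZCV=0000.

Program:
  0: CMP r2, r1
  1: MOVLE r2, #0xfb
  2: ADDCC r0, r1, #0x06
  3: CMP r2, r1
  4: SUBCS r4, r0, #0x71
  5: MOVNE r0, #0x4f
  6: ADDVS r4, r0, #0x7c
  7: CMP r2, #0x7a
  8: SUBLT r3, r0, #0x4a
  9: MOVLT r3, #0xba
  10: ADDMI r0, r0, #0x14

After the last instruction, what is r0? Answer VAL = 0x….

0: ✓ CMP  NZCV=0011
1: ✓ MOVLE  r2←0xfb
2: · ADDCC
3: ✓ CMP  NZCV=1010
4: ✓ SUBCS  r4←0x9d
5: ✓ MOVNE  r0←0x4f
6: · ADDVS
7: ✓ CMP  NZCV=1010
8: ✓ SUBLT  r3←0x05
9: ✓ MOVLT  r3←0xba
10: ✓ ADDMI  r0←0x63

VAL = 0x63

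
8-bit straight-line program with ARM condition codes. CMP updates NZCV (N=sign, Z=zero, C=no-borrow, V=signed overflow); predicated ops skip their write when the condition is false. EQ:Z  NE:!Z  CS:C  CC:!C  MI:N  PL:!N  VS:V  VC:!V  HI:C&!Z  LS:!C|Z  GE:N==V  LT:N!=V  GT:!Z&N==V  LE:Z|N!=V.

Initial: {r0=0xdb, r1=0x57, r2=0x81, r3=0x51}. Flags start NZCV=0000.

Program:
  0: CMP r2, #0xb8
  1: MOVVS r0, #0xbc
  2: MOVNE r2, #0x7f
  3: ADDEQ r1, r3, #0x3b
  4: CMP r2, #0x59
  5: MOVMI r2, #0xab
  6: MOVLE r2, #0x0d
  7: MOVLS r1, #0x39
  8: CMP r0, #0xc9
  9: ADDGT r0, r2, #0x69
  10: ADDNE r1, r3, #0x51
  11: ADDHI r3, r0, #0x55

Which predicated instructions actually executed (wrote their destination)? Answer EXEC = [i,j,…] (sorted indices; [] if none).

EXEC = [2,9,10,11]

[0] flags=1000 → (cmp)
[1] flags=1000 VS?F → skip
[2] flags=1000 NE?T → r2=0x7f
[3] flags=1000 EQ?F → skip
[4] flags=0010 → (cmp)
[5] flags=0010 MI?F → skip
[6] flags=0010 LE?F → skip
[7] flags=0010 LS?F → skip
[8] flags=0010 → (cmp)
[9] flags=0010 GT?T → r0=0xe8
[10] flags=0010 NE?T → r1=0xa2
[11] flags=0010 HI?T → r3=0x3d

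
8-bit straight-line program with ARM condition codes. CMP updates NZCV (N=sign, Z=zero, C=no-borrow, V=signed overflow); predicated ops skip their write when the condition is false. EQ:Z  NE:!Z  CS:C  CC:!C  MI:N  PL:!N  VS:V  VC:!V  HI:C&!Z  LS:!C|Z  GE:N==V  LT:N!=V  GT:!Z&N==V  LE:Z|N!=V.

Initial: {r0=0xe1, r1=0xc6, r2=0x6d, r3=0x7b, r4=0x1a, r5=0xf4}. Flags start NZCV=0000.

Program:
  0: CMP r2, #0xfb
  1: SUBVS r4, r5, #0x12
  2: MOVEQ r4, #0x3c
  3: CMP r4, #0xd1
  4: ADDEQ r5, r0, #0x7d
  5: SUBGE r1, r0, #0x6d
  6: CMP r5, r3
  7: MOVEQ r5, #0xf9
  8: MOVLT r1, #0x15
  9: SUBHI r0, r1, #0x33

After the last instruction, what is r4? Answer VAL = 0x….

0: ✓ CMP  NZCV=0000
1: · SUBVS
2: · MOVEQ
3: ✓ CMP  NZCV=0000
4: · ADDEQ
5: ✓ SUBGE  r1←0x74
6: ✓ CMP  NZCV=0011
7: · MOVEQ
8: ✓ MOVLT  r1←0x15
9: ✓ SUBHI  r0←0xe2

VAL = 0x1a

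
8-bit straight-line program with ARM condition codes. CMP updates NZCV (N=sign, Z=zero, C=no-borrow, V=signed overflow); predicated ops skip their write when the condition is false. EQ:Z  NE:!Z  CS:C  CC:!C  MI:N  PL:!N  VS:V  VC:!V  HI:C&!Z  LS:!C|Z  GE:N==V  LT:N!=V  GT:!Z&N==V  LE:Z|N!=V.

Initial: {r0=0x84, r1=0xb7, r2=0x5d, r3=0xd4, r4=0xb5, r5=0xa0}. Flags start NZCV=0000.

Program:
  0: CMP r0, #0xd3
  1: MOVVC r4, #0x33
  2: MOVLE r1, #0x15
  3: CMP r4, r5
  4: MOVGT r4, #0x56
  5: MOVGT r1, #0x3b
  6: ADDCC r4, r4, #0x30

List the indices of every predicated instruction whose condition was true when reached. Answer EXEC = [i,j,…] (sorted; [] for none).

EXEC = [1,2,4,5,6]

[0] flags=1000 → (cmp)
[1] flags=1000 VC?T → r4=0x33
[2] flags=1000 LE?T → r1=0x15
[3] flags=1001 → (cmp)
[4] flags=1001 GT?T → r4=0x56
[5] flags=1001 GT?T → r1=0x3b
[6] flags=1001 CC?T → r4=0x86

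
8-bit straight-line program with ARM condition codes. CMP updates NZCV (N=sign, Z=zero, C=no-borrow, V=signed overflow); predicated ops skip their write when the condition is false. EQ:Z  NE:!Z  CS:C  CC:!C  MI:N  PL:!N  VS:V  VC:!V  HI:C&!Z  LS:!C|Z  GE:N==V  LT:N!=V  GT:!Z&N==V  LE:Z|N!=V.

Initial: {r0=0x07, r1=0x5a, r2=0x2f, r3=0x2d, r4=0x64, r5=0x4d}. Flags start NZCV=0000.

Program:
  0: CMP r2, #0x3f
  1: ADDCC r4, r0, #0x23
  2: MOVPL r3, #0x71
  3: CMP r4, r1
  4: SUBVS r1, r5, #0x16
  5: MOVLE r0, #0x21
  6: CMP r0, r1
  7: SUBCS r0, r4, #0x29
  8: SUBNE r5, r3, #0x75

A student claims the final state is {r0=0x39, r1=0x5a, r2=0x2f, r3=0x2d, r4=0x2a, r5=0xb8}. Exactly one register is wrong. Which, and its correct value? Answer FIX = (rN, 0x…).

FIX = (r0, 0x21)

0: ✓ CMP  NZCV=1000
1: ✓ ADDCC  r4←0x2a
2: · MOVPL
3: ✓ CMP  NZCV=1000
4: · SUBVS
5: ✓ MOVLE  r0←0x21
6: ✓ CMP  NZCV=1000
7: · SUBCS
8: ✓ SUBNE  r5←0xb8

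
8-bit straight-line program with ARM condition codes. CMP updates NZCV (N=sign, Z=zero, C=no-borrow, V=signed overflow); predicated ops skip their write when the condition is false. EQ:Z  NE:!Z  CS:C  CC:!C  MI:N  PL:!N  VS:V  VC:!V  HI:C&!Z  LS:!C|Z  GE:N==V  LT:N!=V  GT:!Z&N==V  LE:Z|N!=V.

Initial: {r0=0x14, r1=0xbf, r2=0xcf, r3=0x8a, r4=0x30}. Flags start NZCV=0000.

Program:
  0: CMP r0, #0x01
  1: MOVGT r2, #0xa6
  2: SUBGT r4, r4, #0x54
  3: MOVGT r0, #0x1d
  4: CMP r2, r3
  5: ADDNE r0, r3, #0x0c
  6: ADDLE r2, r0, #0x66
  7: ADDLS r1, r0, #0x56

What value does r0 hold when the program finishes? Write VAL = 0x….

VAL = 0x96

0: ✓ CMP  NZCV=0010
1: ✓ MOVGT  r2←0xa6
2: ✓ SUBGT  r4←0xdc
3: ✓ MOVGT  r0←0x1d
4: ✓ CMP  NZCV=0010
5: ✓ ADDNE  r0←0x96
6: · ADDLE
7: · ADDLS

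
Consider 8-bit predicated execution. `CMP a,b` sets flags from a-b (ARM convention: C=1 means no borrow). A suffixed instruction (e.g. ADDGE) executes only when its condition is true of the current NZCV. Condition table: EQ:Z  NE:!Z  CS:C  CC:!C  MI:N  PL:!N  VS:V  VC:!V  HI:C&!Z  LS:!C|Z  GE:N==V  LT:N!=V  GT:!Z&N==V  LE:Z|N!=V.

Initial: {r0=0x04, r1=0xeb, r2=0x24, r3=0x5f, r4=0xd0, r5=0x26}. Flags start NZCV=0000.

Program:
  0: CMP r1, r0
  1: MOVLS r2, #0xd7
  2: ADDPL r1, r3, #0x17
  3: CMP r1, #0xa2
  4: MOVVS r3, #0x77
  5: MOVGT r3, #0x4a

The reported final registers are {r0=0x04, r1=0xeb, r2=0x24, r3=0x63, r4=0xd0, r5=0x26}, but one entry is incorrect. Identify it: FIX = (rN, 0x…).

0: ✓ CMP  NZCV=1010
1: · MOVLS
2: · ADDPL
3: ✓ CMP  NZCV=0010
4: · MOVVS
5: ✓ MOVGT  r3←0x4a

FIX = (r3, 0x4a)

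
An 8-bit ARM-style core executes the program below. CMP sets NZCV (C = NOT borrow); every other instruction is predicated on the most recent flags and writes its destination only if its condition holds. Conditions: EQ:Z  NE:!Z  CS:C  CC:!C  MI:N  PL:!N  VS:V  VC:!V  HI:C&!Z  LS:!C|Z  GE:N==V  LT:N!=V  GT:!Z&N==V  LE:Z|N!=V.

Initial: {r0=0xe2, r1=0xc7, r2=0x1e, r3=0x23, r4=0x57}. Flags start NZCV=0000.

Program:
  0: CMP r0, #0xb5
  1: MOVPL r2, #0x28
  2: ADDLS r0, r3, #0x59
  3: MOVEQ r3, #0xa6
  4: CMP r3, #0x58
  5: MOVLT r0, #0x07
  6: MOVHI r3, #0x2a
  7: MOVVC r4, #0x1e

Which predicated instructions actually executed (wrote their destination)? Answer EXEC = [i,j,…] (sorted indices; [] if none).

EXEC = [1,5,7]

0: ✓ CMP  NZCV=0010
1: ✓ MOVPL  r2←0x28
2: · ADDLS
3: · MOVEQ
4: ✓ CMP  NZCV=1000
5: ✓ MOVLT  r0←0x07
6: · MOVHI
7: ✓ MOVVC  r4←0x1e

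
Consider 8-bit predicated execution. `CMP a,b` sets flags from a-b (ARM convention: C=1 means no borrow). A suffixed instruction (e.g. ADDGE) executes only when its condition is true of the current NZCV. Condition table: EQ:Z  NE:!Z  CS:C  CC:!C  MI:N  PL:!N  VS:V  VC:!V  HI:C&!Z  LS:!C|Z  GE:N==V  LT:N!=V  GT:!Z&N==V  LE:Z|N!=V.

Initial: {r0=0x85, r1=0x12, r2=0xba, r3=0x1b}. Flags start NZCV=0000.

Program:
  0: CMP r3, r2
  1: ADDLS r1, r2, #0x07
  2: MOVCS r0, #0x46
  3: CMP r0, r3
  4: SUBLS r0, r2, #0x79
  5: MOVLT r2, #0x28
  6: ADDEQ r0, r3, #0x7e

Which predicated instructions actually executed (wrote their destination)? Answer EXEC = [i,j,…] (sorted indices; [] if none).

EXEC = [1,5]

[0] flags=0000 → (cmp)
[1] flags=0000 LS?T → r1=0xc1
[2] flags=0000 CS?F → skip
[3] flags=0011 → (cmp)
[4] flags=0011 LS?F → skip
[5] flags=0011 LT?T → r2=0x28
[6] flags=0011 EQ?F → skip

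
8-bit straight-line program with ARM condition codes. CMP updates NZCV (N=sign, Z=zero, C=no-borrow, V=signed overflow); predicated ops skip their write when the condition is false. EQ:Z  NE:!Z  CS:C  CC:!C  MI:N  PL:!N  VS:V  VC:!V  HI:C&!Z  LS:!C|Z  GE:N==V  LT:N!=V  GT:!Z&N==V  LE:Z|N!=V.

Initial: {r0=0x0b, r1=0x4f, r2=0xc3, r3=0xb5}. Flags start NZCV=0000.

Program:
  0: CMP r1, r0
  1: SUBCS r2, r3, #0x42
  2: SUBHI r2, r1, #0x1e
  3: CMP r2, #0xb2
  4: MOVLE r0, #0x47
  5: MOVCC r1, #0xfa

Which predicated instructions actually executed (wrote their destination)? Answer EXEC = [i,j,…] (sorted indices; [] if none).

[0] flags=0010 → (cmp)
[1] flags=0010 CS?T → r2=0x73
[2] flags=0010 HI?T → r2=0x31
[3] flags=0000 → (cmp)
[4] flags=0000 LE?F → skip
[5] flags=0000 CC?T → r1=0xfa

EXEC = [1,2,5]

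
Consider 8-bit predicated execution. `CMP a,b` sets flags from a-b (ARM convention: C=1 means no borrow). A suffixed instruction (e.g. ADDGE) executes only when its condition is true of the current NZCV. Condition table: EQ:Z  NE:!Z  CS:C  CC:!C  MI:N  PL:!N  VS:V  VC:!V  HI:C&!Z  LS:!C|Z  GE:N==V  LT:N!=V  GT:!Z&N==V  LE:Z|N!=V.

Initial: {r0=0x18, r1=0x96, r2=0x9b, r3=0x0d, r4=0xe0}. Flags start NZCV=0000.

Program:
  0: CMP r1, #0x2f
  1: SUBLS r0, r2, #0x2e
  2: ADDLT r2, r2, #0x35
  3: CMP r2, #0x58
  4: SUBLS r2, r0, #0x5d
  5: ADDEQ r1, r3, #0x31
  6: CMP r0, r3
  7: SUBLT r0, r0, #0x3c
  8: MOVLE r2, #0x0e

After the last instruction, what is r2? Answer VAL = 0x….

0: ✓ CMP  NZCV=0011
1: · SUBLS
2: ✓ ADDLT  r2←0xd0
3: ✓ CMP  NZCV=0011
4: · SUBLS
5: · ADDEQ
6: ✓ CMP  NZCV=0010
7: · SUBLT
8: · MOVLE

VAL = 0xd0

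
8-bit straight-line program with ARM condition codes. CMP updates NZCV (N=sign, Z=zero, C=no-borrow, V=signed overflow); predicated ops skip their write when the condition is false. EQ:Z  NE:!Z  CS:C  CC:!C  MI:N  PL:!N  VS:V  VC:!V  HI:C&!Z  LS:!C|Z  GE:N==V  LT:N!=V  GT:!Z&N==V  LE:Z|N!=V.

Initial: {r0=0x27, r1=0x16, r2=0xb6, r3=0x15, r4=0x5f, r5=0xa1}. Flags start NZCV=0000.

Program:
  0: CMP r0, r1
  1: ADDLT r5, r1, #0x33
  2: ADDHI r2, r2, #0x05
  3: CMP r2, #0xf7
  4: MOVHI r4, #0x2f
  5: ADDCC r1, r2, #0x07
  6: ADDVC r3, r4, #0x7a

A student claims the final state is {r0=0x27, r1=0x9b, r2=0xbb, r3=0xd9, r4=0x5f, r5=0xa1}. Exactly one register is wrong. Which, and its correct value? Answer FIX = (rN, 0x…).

FIX = (r1, 0xc2)

0: ✓ CMP  NZCV=0010
1: · ADDLT
2: ✓ ADDHI  r2←0xbb
3: ✓ CMP  NZCV=1000
4: · MOVHI
5: ✓ ADDCC  r1←0xc2
6: ✓ ADDVC  r3←0xd9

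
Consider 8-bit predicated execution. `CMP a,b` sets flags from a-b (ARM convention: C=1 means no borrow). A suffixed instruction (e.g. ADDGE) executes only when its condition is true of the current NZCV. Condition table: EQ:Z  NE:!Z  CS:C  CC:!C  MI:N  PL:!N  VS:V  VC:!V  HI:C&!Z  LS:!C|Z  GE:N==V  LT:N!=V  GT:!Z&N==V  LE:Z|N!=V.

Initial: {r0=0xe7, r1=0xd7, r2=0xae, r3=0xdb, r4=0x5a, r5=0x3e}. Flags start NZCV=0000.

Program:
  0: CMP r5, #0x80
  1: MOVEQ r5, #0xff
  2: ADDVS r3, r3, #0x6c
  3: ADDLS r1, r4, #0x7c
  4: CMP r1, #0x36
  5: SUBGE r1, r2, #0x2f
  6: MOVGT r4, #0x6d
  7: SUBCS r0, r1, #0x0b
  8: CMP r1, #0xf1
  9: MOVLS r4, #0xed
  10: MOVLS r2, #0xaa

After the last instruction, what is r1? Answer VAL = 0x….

0: ✓ CMP  NZCV=1001
1: · MOVEQ
2: ✓ ADDVS  r3←0x47
3: ✓ ADDLS  r1←0xd6
4: ✓ CMP  NZCV=1010
5: · SUBGE
6: · MOVGT
7: ✓ SUBCS  r0←0xcb
8: ✓ CMP  NZCV=1000
9: ✓ MOVLS  r4←0xed
10: ✓ MOVLS  r2←0xaa

VAL = 0xd6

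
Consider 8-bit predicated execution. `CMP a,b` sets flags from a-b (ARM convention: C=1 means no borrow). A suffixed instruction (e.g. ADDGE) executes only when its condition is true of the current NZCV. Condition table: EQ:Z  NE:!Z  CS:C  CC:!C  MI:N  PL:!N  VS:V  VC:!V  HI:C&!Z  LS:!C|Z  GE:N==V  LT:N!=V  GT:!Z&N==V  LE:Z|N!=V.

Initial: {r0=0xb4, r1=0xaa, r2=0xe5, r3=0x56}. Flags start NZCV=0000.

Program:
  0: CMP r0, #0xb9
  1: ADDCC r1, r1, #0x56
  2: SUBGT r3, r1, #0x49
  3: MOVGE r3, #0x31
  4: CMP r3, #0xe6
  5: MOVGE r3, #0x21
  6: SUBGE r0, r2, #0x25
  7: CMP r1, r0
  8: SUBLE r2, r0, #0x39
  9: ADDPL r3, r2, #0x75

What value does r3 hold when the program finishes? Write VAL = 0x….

VAL = 0x5a

0: ✓ CMP  NZCV=1000
1: ✓ ADDCC  r1←0x00
2: · SUBGT
3: · MOVGE
4: ✓ CMP  NZCV=0000
5: ✓ MOVGE  r3←0x21
6: ✓ SUBGE  r0←0xc0
7: ✓ CMP  NZCV=0000
8: · SUBLE
9: ✓ ADDPL  r3←0x5a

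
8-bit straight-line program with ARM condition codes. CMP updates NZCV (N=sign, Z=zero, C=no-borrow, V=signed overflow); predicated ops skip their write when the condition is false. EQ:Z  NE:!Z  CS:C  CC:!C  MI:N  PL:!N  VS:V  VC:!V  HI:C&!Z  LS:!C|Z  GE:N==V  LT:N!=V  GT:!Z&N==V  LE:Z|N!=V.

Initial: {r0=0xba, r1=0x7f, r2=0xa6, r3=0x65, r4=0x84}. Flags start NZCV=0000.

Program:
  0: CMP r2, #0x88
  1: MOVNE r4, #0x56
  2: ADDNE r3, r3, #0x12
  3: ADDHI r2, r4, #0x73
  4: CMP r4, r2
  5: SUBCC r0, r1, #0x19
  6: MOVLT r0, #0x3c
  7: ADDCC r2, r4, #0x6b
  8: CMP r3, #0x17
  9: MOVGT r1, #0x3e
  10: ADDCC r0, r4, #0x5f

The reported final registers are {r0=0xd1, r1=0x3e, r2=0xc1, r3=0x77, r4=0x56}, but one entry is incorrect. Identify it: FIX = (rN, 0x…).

FIX = (r0, 0x66)

[0] flags=0010 → (cmp)
[1] flags=0010 NE?T → r4=0x56
[2] flags=0010 NE?T → r3=0x77
[3] flags=0010 HI?T → r2=0xc9
[4] flags=1001 → (cmp)
[5] flags=1001 CC?T → r0=0x66
[6] flags=1001 LT?F → skip
[7] flags=1001 CC?T → r2=0xc1
[8] flags=0010 → (cmp)
[9] flags=0010 GT?T → r1=0x3e
[10] flags=0010 CC?F → skip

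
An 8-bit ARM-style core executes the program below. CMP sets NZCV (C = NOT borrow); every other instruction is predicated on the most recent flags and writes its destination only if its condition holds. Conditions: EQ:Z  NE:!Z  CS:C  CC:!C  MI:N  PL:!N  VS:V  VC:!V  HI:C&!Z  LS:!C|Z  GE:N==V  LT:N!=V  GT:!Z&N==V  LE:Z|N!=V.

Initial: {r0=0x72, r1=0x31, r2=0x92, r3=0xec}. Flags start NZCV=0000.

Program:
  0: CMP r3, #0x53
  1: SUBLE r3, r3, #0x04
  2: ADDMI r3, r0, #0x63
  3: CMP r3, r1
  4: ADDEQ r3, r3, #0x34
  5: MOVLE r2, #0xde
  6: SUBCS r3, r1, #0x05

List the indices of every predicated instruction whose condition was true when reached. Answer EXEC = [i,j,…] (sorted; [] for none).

0: ✓ CMP  NZCV=1010
1: ✓ SUBLE  r3←0xe8
2: ✓ ADDMI  r3←0xd5
3: ✓ CMP  NZCV=1010
4: · ADDEQ
5: ✓ MOVLE  r2←0xde
6: ✓ SUBCS  r3←0x2c

EXEC = [1,2,5,6]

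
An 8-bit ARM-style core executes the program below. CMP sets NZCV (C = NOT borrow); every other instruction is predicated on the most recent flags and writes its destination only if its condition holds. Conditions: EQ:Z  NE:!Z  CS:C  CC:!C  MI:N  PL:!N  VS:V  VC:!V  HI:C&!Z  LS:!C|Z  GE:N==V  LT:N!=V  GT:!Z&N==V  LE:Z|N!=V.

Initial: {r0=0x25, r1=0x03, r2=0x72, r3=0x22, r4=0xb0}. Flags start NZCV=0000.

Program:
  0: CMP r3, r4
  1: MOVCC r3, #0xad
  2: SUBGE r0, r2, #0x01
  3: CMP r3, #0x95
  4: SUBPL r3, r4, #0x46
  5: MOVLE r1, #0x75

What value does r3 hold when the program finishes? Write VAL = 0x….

0: ✓ CMP  NZCV=0000
1: ✓ MOVCC  r3←0xad
2: ✓ SUBGE  r0←0x71
3: ✓ CMP  NZCV=0010
4: ✓ SUBPL  r3←0x6a
5: · MOVLE

VAL = 0x6a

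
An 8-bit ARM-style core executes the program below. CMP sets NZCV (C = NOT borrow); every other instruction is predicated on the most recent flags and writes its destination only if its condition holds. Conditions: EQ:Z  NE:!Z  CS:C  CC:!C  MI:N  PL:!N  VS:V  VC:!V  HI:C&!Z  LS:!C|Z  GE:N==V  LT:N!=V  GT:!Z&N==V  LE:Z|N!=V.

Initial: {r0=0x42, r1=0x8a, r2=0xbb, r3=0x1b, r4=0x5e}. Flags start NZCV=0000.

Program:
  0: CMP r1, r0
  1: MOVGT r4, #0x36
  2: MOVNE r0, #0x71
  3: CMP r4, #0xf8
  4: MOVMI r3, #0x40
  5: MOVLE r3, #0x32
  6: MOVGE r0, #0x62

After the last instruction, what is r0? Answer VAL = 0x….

VAL = 0x62

[0] flags=0011 → (cmp)
[1] flags=0011 GT?F → skip
[2] flags=0011 NE?T → r0=0x71
[3] flags=0000 → (cmp)
[4] flags=0000 MI?F → skip
[5] flags=0000 LE?F → skip
[6] flags=0000 GE?T → r0=0x62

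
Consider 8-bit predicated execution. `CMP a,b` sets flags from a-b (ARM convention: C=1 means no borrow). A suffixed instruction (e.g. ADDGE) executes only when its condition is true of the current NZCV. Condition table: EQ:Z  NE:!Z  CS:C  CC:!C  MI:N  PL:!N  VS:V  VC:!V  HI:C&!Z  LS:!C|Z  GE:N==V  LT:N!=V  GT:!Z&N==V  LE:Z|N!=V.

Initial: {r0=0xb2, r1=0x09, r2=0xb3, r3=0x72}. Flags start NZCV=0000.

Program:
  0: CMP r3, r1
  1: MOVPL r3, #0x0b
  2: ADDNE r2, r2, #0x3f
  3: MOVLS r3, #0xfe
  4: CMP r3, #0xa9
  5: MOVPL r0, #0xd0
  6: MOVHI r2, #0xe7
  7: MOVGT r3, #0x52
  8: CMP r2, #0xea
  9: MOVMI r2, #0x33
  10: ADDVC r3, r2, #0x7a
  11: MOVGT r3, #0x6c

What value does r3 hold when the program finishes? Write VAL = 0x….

VAL = 0x6c

[0] flags=0010 → (cmp)
[1] flags=0010 PL?T → r3=0x0b
[2] flags=0010 NE?T → r2=0xf2
[3] flags=0010 LS?F → skip
[4] flags=0000 → (cmp)
[5] flags=0000 PL?T → r0=0xd0
[6] flags=0000 HI?F → skip
[7] flags=0000 GT?T → r3=0x52
[8] flags=0010 → (cmp)
[9] flags=0010 MI?F → skip
[10] flags=0010 VC?T → r3=0x6c
[11] flags=0010 GT?T → r3=0x6c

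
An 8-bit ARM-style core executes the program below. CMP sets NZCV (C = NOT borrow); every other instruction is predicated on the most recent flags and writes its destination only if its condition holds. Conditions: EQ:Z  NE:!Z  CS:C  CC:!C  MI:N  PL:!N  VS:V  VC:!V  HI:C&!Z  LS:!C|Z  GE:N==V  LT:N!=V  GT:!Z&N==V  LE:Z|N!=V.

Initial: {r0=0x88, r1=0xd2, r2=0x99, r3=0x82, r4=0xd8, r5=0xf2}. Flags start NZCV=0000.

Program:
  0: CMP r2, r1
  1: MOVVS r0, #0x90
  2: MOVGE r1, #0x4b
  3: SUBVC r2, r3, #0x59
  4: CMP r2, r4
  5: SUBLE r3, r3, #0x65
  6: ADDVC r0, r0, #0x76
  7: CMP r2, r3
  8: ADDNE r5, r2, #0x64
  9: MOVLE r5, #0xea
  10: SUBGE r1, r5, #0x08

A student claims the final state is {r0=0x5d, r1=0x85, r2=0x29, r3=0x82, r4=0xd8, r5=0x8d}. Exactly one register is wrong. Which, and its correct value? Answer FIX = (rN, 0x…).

0: ✓ CMP  NZCV=1000
1: · MOVVS
2: · MOVGE
3: ✓ SUBVC  r2←0x29
4: ✓ CMP  NZCV=0000
5: · SUBLE
6: ✓ ADDVC  r0←0xfe
7: ✓ CMP  NZCV=1001
8: ✓ ADDNE  r5←0x8d
9: · MOVLE
10: ✓ SUBGE  r1←0x85

FIX = (r0, 0xfe)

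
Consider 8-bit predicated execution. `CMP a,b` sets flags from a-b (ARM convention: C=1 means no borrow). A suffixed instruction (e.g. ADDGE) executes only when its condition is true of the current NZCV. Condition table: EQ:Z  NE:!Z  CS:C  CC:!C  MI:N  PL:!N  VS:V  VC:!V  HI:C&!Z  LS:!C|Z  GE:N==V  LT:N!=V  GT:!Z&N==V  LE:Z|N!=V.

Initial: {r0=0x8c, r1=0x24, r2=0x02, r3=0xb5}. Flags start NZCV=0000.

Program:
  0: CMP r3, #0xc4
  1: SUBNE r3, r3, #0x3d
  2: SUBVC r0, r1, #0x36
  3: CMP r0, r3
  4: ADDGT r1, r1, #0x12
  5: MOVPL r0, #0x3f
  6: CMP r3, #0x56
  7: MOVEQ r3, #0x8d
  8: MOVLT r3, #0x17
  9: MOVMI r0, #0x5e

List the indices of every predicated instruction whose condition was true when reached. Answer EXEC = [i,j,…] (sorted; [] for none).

EXEC = [1,2,5]

[0] flags=1000 → (cmp)
[1] flags=1000 NE?T → r3=0x78
[2] flags=1000 VC?T → r0=0xee
[3] flags=0011 → (cmp)
[4] flags=0011 GT?F → skip
[5] flags=0011 PL?T → r0=0x3f
[6] flags=0010 → (cmp)
[7] flags=0010 EQ?F → skip
[8] flags=0010 LT?F → skip
[9] flags=0010 MI?F → skip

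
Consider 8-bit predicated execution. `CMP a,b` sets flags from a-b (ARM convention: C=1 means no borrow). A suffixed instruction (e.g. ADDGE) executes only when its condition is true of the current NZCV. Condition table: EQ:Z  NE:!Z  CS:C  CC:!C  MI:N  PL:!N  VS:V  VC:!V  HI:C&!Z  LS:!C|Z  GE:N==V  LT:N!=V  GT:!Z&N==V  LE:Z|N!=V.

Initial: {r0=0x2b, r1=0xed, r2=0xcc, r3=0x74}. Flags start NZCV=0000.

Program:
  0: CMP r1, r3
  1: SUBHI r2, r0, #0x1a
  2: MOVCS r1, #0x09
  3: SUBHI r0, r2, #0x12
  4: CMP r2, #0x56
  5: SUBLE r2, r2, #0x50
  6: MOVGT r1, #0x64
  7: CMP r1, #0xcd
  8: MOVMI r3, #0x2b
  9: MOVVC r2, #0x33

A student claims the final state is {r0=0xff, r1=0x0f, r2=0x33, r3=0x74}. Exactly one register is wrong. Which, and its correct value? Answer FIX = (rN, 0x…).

FIX = (r1, 0x09)

[0] flags=0011 → (cmp)
[1] flags=0011 HI?T → r2=0x11
[2] flags=0011 CS?T → r1=0x09
[3] flags=0011 HI?T → r0=0xff
[4] flags=1000 → (cmp)
[5] flags=1000 LE?T → r2=0xc1
[6] flags=1000 GT?F → skip
[7] flags=0000 → (cmp)
[8] flags=0000 MI?F → skip
[9] flags=0000 VC?T → r2=0x33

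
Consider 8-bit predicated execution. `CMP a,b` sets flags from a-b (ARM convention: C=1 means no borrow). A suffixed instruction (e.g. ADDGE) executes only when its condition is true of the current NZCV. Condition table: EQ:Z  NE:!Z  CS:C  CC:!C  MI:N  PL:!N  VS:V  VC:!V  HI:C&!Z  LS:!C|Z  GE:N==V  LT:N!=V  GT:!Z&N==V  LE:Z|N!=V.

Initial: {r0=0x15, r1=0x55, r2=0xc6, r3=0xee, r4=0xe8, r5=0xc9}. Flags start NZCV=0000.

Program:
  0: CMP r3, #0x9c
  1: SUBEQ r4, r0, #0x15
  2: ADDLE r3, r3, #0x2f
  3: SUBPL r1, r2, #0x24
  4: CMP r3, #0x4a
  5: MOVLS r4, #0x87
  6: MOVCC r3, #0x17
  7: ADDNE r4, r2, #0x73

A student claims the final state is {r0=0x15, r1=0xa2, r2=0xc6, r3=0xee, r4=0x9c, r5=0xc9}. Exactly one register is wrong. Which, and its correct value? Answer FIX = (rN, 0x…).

FIX = (r4, 0x39)

0: ✓ CMP  NZCV=0010
1: · SUBEQ
2: · ADDLE
3: ✓ SUBPL  r1←0xa2
4: ✓ CMP  NZCV=1010
5: · MOVLS
6: · MOVCC
7: ✓ ADDNE  r4←0x39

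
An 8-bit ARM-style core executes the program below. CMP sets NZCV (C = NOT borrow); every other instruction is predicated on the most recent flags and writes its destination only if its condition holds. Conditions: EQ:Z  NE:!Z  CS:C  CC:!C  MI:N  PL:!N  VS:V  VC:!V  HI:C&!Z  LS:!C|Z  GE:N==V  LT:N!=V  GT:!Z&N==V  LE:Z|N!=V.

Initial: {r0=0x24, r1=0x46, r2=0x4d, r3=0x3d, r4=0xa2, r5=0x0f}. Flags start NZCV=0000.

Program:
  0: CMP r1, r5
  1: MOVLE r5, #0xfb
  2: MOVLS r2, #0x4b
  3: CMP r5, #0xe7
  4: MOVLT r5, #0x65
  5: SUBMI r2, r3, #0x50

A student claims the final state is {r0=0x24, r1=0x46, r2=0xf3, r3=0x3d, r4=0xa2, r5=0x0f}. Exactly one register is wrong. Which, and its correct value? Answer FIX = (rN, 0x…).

0: ✓ CMP  NZCV=0010
1: · MOVLE
2: · MOVLS
3: ✓ CMP  NZCV=0000
4: · MOVLT
5: · SUBMI

FIX = (r2, 0x4d)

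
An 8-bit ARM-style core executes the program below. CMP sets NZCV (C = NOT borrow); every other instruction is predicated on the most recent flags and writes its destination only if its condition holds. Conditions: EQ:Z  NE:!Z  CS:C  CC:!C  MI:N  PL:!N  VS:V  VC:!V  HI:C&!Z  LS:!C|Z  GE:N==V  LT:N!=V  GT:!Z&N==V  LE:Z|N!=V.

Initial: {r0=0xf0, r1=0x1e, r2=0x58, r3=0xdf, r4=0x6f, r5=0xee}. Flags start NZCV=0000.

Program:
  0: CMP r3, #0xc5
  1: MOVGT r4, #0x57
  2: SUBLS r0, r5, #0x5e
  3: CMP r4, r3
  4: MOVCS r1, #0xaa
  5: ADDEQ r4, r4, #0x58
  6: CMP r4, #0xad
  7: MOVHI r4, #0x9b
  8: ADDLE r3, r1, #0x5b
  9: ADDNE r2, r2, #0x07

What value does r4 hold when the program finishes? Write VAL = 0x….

[0] flags=0010 → (cmp)
[1] flags=0010 GT?T → r4=0x57
[2] flags=0010 LS?F → skip
[3] flags=0000 → (cmp)
[4] flags=0000 CS?F → skip
[5] flags=0000 EQ?F → skip
[6] flags=1001 → (cmp)
[7] flags=1001 HI?F → skip
[8] flags=1001 LE?F → skip
[9] flags=1001 NE?T → r2=0x5f

VAL = 0x57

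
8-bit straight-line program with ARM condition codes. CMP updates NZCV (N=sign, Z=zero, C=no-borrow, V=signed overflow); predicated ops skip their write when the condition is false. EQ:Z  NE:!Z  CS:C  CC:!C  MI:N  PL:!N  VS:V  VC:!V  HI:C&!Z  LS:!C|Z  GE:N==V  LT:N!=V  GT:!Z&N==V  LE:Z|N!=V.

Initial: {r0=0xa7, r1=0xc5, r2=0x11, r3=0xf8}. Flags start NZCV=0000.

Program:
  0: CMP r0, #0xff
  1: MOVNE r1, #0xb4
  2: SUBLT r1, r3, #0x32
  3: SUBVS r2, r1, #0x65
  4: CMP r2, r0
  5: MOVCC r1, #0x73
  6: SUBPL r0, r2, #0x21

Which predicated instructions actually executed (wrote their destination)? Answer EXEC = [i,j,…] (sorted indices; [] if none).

EXEC = [1,2,5,6]

0: ✓ CMP  NZCV=1000
1: ✓ MOVNE  r1←0xb4
2: ✓ SUBLT  r1←0xc6
3: · SUBVS
4: ✓ CMP  NZCV=0000
5: ✓ MOVCC  r1←0x73
6: ✓ SUBPL  r0←0xf0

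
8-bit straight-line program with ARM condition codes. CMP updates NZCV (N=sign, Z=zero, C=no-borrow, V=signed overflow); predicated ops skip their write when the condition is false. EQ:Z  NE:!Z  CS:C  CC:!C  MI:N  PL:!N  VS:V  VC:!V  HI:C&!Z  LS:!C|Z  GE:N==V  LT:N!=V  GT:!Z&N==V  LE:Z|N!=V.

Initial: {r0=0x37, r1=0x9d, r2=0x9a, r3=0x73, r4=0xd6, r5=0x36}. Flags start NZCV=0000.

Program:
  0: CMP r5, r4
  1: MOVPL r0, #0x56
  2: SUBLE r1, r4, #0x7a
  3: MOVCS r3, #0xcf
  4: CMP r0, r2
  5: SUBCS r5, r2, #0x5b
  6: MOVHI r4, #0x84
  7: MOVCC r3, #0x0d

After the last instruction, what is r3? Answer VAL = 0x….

0: ✓ CMP  NZCV=0000
1: ✓ MOVPL  r0←0x56
2: · SUBLE
3: · MOVCS
4: ✓ CMP  NZCV=1001
5: · SUBCS
6: · MOVHI
7: ✓ MOVCC  r3←0x0d

VAL = 0x0d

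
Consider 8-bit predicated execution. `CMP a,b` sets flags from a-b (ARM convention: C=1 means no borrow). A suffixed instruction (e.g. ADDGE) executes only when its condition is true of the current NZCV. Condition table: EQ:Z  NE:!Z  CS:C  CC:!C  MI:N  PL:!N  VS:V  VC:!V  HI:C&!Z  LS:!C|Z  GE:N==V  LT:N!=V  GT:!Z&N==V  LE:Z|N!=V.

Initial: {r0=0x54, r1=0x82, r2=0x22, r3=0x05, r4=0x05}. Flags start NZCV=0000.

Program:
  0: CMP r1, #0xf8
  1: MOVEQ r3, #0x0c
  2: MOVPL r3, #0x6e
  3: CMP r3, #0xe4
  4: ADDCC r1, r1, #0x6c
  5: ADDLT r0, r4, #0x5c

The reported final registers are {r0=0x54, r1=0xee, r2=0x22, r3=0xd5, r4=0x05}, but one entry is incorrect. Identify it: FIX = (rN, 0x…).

FIX = (r3, 0x05)

[0] flags=1000 → (cmp)
[1] flags=1000 EQ?F → skip
[2] flags=1000 PL?F → skip
[3] flags=0000 → (cmp)
[4] flags=0000 CC?T → r1=0xee
[5] flags=0000 LT?F → skip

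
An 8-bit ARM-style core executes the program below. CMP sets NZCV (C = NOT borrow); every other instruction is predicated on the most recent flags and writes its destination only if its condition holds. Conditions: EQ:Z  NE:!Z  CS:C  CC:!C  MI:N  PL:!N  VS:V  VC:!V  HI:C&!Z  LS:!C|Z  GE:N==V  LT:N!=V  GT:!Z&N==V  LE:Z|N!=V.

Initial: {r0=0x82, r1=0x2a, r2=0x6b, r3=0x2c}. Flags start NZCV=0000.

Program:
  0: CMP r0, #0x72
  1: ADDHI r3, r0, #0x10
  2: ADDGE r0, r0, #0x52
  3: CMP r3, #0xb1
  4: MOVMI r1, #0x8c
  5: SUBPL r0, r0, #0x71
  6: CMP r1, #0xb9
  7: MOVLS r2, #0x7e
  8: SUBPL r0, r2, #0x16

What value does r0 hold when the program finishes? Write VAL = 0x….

VAL = 0x82

[0] flags=0011 → (cmp)
[1] flags=0011 HI?T → r3=0x92
[2] flags=0011 GE?F → skip
[3] flags=1000 → (cmp)
[4] flags=1000 MI?T → r1=0x8c
[5] flags=1000 PL?F → skip
[6] flags=1000 → (cmp)
[7] flags=1000 LS?T → r2=0x7e
[8] flags=1000 PL?F → skip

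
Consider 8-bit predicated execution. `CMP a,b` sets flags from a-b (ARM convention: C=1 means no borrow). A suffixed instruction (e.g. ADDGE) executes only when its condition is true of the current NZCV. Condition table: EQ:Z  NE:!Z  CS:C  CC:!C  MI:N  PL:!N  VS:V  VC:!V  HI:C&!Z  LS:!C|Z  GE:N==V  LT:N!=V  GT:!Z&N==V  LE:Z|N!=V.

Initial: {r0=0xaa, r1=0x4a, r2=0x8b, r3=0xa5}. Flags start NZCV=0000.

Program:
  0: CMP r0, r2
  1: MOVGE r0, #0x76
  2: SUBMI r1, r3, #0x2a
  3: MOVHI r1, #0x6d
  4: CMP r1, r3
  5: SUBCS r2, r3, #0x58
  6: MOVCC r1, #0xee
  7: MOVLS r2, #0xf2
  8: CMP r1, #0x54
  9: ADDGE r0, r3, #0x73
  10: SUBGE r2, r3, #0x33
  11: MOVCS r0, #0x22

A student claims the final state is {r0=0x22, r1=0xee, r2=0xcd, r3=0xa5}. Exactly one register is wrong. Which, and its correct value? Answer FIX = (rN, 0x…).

FIX = (r2, 0xf2)

[0] flags=0010 → (cmp)
[1] flags=0010 GE?T → r0=0x76
[2] flags=0010 MI?F → skip
[3] flags=0010 HI?T → r1=0x6d
[4] flags=1001 → (cmp)
[5] flags=1001 CS?F → skip
[6] flags=1001 CC?T → r1=0xee
[7] flags=1001 LS?T → r2=0xf2
[8] flags=1010 → (cmp)
[9] flags=1010 GE?F → skip
[10] flags=1010 GE?F → skip
[11] flags=1010 CS?T → r0=0x22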